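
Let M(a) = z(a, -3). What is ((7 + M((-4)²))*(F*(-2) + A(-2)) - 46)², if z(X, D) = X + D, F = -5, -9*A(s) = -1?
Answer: 1976836/81 ≈ 24405.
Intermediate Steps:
A(s) = ⅑ (A(s) = -⅑*(-1) = ⅑)
z(X, D) = D + X
M(a) = -3 + a
((7 + M((-4)²))*(F*(-2) + A(-2)) - 46)² = ((7 + (-3 + (-4)²))*(-5*(-2) + ⅑) - 46)² = ((7 + (-3 + 16))*(10 + ⅑) - 46)² = ((7 + 13)*(91/9) - 46)² = (20*(91/9) - 46)² = (1820/9 - 46)² = (1406/9)² = 1976836/81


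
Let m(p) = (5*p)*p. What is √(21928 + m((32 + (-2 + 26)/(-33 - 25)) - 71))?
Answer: √24973693/29 ≈ 172.32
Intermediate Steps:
m(p) = 5*p²
√(21928 + m((32 + (-2 + 26)/(-33 - 25)) - 71)) = √(21928 + 5*((32 + (-2 + 26)/(-33 - 25)) - 71)²) = √(21928 + 5*((32 + 24/(-58)) - 71)²) = √(21928 + 5*((32 + 24*(-1/58)) - 71)²) = √(21928 + 5*((32 - 12/29) - 71)²) = √(21928 + 5*(916/29 - 71)²) = √(21928 + 5*(-1143/29)²) = √(21928 + 5*(1306449/841)) = √(21928 + 6532245/841) = √(24973693/841) = √24973693/29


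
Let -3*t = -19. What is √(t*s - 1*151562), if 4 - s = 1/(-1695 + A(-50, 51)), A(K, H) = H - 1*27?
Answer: I*√423126883087/1671 ≈ 389.28*I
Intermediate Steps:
t = 19/3 (t = -⅓*(-19) = 19/3 ≈ 6.3333)
A(K, H) = -27 + H (A(K, H) = H - 27 = -27 + H)
s = 6685/1671 (s = 4 - 1/(-1695 + (-27 + 51)) = 4 - 1/(-1695 + 24) = 4 - 1/(-1671) = 4 - 1*(-1/1671) = 4 + 1/1671 = 6685/1671 ≈ 4.0006)
√(t*s - 1*151562) = √((19/3)*(6685/1671) - 1*151562) = √(127015/5013 - 151562) = √(-759653291/5013) = I*√423126883087/1671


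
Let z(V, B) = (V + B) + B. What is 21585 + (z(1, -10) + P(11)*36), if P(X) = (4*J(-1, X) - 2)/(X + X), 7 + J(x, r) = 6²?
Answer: 239278/11 ≈ 21753.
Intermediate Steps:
J(x, r) = 29 (J(x, r) = -7 + 6² = -7 + 36 = 29)
z(V, B) = V + 2*B (z(V, B) = (B + V) + B = V + 2*B)
P(X) = 57/X (P(X) = (4*29 - 2)/(X + X) = (116 - 2)/((2*X)) = 114*(1/(2*X)) = 57/X)
21585 + (z(1, -10) + P(11)*36) = 21585 + ((1 + 2*(-10)) + (57/11)*36) = 21585 + ((1 - 20) + (57*(1/11))*36) = 21585 + (-19 + (57/11)*36) = 21585 + (-19 + 2052/11) = 21585 + 1843/11 = 239278/11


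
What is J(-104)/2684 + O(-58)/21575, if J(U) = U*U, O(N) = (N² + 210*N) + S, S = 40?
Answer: 52450104/14476825 ≈ 3.6230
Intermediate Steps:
O(N) = 40 + N² + 210*N (O(N) = (N² + 210*N) + 40 = 40 + N² + 210*N)
J(U) = U²
J(-104)/2684 + O(-58)/21575 = (-104)²/2684 + (40 + (-58)² + 210*(-58))/21575 = 10816*(1/2684) + (40 + 3364 - 12180)*(1/21575) = 2704/671 - 8776*1/21575 = 2704/671 - 8776/21575 = 52450104/14476825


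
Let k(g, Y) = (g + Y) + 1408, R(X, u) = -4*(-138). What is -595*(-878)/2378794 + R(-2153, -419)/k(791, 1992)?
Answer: 53068403/151053419 ≈ 0.35132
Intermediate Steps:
R(X, u) = 552
k(g, Y) = 1408 + Y + g (k(g, Y) = (Y + g) + 1408 = 1408 + Y + g)
-595*(-878)/2378794 + R(-2153, -419)/k(791, 1992) = -595*(-878)/2378794 + 552/(1408 + 1992 + 791) = 522410*(1/2378794) + 552/4191 = 261205/1189397 + 552*(1/4191) = 261205/1189397 + 184/1397 = 53068403/151053419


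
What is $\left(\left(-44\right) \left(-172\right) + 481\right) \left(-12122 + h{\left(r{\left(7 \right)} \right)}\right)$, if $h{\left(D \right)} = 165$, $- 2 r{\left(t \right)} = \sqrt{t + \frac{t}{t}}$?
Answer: $-96241893$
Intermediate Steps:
$r{\left(t \right)} = - \frac{\sqrt{1 + t}}{2}$ ($r{\left(t \right)} = - \frac{\sqrt{t + \frac{t}{t}}}{2} = - \frac{\sqrt{t + 1}}{2} = - \frac{\sqrt{1 + t}}{2}$)
$\left(\left(-44\right) \left(-172\right) + 481\right) \left(-12122 + h{\left(r{\left(7 \right)} \right)}\right) = \left(\left(-44\right) \left(-172\right) + 481\right) \left(-12122 + 165\right) = \left(7568 + 481\right) \left(-11957\right) = 8049 \left(-11957\right) = -96241893$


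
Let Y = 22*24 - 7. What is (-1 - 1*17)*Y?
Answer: -9378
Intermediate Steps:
Y = 521 (Y = 528 - 7 = 521)
(-1 - 1*17)*Y = (-1 - 1*17)*521 = (-1 - 17)*521 = -18*521 = -9378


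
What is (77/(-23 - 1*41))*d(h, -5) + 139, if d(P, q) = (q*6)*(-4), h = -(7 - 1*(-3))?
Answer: -43/8 ≈ -5.3750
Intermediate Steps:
h = -10 (h = -(7 + 3) = -1*10 = -10)
d(P, q) = -24*q (d(P, q) = (6*q)*(-4) = -24*q)
(77/(-23 - 1*41))*d(h, -5) + 139 = (77/(-23 - 1*41))*(-24*(-5)) + 139 = (77/(-23 - 41))*120 + 139 = (77/(-64))*120 + 139 = (77*(-1/64))*120 + 139 = -77/64*120 + 139 = -1155/8 + 139 = -43/8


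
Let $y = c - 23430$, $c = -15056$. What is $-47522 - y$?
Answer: $-9036$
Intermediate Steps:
$y = -38486$ ($y = -15056 - 23430 = -38486$)
$-47522 - y = -47522 - -38486 = -47522 + 38486 = -9036$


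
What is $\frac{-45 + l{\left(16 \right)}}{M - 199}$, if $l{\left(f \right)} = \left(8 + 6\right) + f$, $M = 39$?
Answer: $\frac{3}{32} \approx 0.09375$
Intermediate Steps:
$l{\left(f \right)} = 14 + f$
$\frac{-45 + l{\left(16 \right)}}{M - 199} = \frac{-45 + \left(14 + 16\right)}{39 - 199} = \frac{-45 + 30}{-160} = \left(-15\right) \left(- \frac{1}{160}\right) = \frac{3}{32}$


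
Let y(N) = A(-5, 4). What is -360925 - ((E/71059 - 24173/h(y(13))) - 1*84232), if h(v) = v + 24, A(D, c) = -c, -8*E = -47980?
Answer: -391512968483/1421180 ≈ -2.7548e+5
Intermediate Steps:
E = 11995/2 (E = -⅛*(-47980) = 11995/2 ≈ 5997.5)
y(N) = -4 (y(N) = -1*4 = -4)
h(v) = 24 + v
-360925 - ((E/71059 - 24173/h(y(13))) - 1*84232) = -360925 - (((11995/2)/71059 - 24173/(24 - 4)) - 1*84232) = -360925 - (((11995/2)*(1/71059) - 24173/20) - 84232) = -360925 - ((11995/142118 - 24173*1/20) - 84232) = -360925 - ((11995/142118 - 24173/20) - 84232) = -360925 - (-1717589257/1421180 - 84232) = -360925 - 1*(-121426423017/1421180) = -360925 + 121426423017/1421180 = -391512968483/1421180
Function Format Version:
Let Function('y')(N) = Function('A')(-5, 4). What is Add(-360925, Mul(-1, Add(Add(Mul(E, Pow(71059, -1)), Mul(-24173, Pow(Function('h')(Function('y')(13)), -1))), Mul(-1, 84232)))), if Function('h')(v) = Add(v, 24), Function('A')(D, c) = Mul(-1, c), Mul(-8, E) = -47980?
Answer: Rational(-391512968483, 1421180) ≈ -2.7548e+5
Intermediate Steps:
E = Rational(11995, 2) (E = Mul(Rational(-1, 8), -47980) = Rational(11995, 2) ≈ 5997.5)
Function('y')(N) = -4 (Function('y')(N) = Mul(-1, 4) = -4)
Function('h')(v) = Add(24, v)
Add(-360925, Mul(-1, Add(Add(Mul(E, Pow(71059, -1)), Mul(-24173, Pow(Function('h')(Function('y')(13)), -1))), Mul(-1, 84232)))) = Add(-360925, Mul(-1, Add(Add(Mul(Rational(11995, 2), Pow(71059, -1)), Mul(-24173, Pow(Add(24, -4), -1))), Mul(-1, 84232)))) = Add(-360925, Mul(-1, Add(Add(Mul(Rational(11995, 2), Rational(1, 71059)), Mul(-24173, Pow(20, -1))), -84232))) = Add(-360925, Mul(-1, Add(Add(Rational(11995, 142118), Mul(-24173, Rational(1, 20))), -84232))) = Add(-360925, Mul(-1, Add(Add(Rational(11995, 142118), Rational(-24173, 20)), -84232))) = Add(-360925, Mul(-1, Add(Rational(-1717589257, 1421180), -84232))) = Add(-360925, Mul(-1, Rational(-121426423017, 1421180))) = Add(-360925, Rational(121426423017, 1421180)) = Rational(-391512968483, 1421180)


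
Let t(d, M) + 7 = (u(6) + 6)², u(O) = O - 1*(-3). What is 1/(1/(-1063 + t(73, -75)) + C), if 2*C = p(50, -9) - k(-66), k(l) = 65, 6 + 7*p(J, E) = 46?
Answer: -11830/350689 ≈ -0.033734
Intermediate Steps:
p(J, E) = 40/7 (p(J, E) = -6/7 + (⅐)*46 = -6/7 + 46/7 = 40/7)
u(O) = 3 + O (u(O) = O + 3 = 3 + O)
t(d, M) = 218 (t(d, M) = -7 + ((3 + 6) + 6)² = -7 + (9 + 6)² = -7 + 15² = -7 + 225 = 218)
C = -415/14 (C = (40/7 - 1*65)/2 = (40/7 - 65)/2 = (½)*(-415/7) = -415/14 ≈ -29.643)
1/(1/(-1063 + t(73, -75)) + C) = 1/(1/(-1063 + 218) - 415/14) = 1/(1/(-845) - 415/14) = 1/(-1/845 - 415/14) = 1/(-350689/11830) = -11830/350689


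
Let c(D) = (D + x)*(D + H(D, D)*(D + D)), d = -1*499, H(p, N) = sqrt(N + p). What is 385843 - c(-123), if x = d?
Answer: 309337 - 153012*I*sqrt(246) ≈ 3.0934e+5 - 2.3999e+6*I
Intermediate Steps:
d = -499
x = -499
c(D) = (-499 + D)*(D + 2*sqrt(2)*D**(3/2)) (c(D) = (D - 499)*(D + sqrt(D + D)*(D + D)) = (-499 + D)*(D + sqrt(2*D)*(2*D)) = (-499 + D)*(D + (sqrt(2)*sqrt(D))*(2*D)) = (-499 + D)*(D + 2*sqrt(2)*D**(3/2)))
385843 - c(-123) = 385843 - (-123)*(-499 - 123 - 998*sqrt(2)*sqrt(-123) + 2*sqrt(2)*(-123)**(3/2)) = 385843 - (-123)*(-499 - 123 - 998*sqrt(2)*I*sqrt(123) + 2*sqrt(2)*(-123*I*sqrt(123))) = 385843 - (-123)*(-499 - 123 - 998*I*sqrt(246) - 246*I*sqrt(246)) = 385843 - (-123)*(-622 - 1244*I*sqrt(246)) = 385843 - (76506 + 153012*I*sqrt(246)) = 385843 + (-76506 - 153012*I*sqrt(246)) = 309337 - 153012*I*sqrt(246)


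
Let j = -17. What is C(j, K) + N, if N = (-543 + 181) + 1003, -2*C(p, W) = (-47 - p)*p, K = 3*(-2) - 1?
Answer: 386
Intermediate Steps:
K = -7 (K = -6 - 1 = -7)
C(p, W) = -p*(-47 - p)/2 (C(p, W) = -(-47 - p)*p/2 = -p*(-47 - p)/2)
N = 641 (N = -362 + 1003 = 641)
C(j, K) + N = (½)*(-17)*(47 - 17) + 641 = (½)*(-17)*30 + 641 = -255 + 641 = 386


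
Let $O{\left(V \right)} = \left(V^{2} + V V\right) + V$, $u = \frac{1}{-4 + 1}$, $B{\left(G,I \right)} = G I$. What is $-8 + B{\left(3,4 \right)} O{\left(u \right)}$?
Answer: $- \frac{28}{3} \approx -9.3333$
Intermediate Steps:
$u = - \frac{1}{3}$ ($u = \frac{1}{-3} = - \frac{1}{3} \approx -0.33333$)
$O{\left(V \right)} = V + 2 V^{2}$ ($O{\left(V \right)} = \left(V^{2} + V^{2}\right) + V = 2 V^{2} + V = V + 2 V^{2}$)
$-8 + B{\left(3,4 \right)} O{\left(u \right)} = -8 + 3 \cdot 4 \left(- \frac{1 + 2 \left(- \frac{1}{3}\right)}{3}\right) = -8 + 12 \left(- \frac{1 - \frac{2}{3}}{3}\right) = -8 + 12 \left(\left(- \frac{1}{3}\right) \frac{1}{3}\right) = -8 + 12 \left(- \frac{1}{9}\right) = -8 - \frac{4}{3} = - \frac{28}{3}$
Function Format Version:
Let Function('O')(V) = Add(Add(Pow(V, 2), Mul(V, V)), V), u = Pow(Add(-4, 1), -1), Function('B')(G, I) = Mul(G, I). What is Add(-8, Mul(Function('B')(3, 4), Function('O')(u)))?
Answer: Rational(-28, 3) ≈ -9.3333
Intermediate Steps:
u = Rational(-1, 3) (u = Pow(-3, -1) = Rational(-1, 3) ≈ -0.33333)
Function('O')(V) = Add(V, Mul(2, Pow(V, 2))) (Function('O')(V) = Add(Add(Pow(V, 2), Pow(V, 2)), V) = Add(Mul(2, Pow(V, 2)), V) = Add(V, Mul(2, Pow(V, 2))))
Add(-8, Mul(Function('B')(3, 4), Function('O')(u))) = Add(-8, Mul(Mul(3, 4), Mul(Rational(-1, 3), Add(1, Mul(2, Rational(-1, 3)))))) = Add(-8, Mul(12, Mul(Rational(-1, 3), Add(1, Rational(-2, 3))))) = Add(-8, Mul(12, Mul(Rational(-1, 3), Rational(1, 3)))) = Add(-8, Mul(12, Rational(-1, 9))) = Add(-8, Rational(-4, 3)) = Rational(-28, 3)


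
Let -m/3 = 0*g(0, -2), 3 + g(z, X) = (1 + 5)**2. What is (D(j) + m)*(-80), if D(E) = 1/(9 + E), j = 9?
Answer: -40/9 ≈ -4.4444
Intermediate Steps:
g(z, X) = 33 (g(z, X) = -3 + (1 + 5)**2 = -3 + 6**2 = -3 + 36 = 33)
m = 0 (m = -0*33 = -3*0 = 0)
(D(j) + m)*(-80) = (1/(9 + 9) + 0)*(-80) = (1/18 + 0)*(-80) = (1/18)*(-80) = -40/9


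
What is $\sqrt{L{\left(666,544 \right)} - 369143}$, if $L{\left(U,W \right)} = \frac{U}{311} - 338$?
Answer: $\frac{5 i \sqrt{1429454587}}{311} \approx 607.85 i$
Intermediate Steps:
$L{\left(U,W \right)} = -338 + \frac{U}{311}$ ($L{\left(U,W \right)} = \frac{U}{311} - 338 = -338 + \frac{U}{311}$)
$\sqrt{L{\left(666,544 \right)} - 369143} = \sqrt{\left(-338 + \frac{1}{311} \cdot 666\right) - 369143} = \sqrt{\left(-338 + \frac{666}{311}\right) - 369143} = \sqrt{- \frac{104452}{311} - 369143} = \sqrt{- \frac{114907925}{311}} = \frac{5 i \sqrt{1429454587}}{311}$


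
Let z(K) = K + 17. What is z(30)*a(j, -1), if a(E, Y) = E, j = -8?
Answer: -376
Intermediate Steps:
z(K) = 17 + K
z(30)*a(j, -1) = (17 + 30)*(-8) = 47*(-8) = -376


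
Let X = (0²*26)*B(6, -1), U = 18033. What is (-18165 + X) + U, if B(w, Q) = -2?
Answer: -132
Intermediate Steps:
X = 0 (X = (0²*26)*(-2) = (0*26)*(-2) = 0*(-2) = 0)
(-18165 + X) + U = (-18165 + 0) + 18033 = -18165 + 18033 = -132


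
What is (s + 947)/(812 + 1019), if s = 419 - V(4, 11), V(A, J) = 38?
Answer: 1328/1831 ≈ 0.72529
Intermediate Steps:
s = 381 (s = 419 - 1*38 = 419 - 38 = 381)
(s + 947)/(812 + 1019) = (381 + 947)/(812 + 1019) = 1328/1831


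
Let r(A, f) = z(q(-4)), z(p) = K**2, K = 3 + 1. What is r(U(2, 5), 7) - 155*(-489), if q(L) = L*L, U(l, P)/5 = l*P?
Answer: 75811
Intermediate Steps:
K = 4
U(l, P) = 5*P*l (U(l, P) = 5*(l*P) = 5*(P*l) = 5*P*l)
q(L) = L**2
z(p) = 16 (z(p) = 4**2 = 16)
r(A, f) = 16
r(U(2, 5), 7) - 155*(-489) = 16 - 155*(-489) = 16 + 75795 = 75811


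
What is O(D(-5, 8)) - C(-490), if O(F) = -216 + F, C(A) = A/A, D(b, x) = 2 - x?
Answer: -223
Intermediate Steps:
C(A) = 1
O(D(-5, 8)) - C(-490) = (-216 + (2 - 1*8)) - 1*1 = (-216 + (2 - 8)) - 1 = (-216 - 6) - 1 = -222 - 1 = -223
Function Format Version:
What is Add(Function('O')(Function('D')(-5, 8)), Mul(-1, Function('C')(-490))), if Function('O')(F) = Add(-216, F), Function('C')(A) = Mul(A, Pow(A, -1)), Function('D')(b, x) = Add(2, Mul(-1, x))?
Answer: -223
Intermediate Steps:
Function('C')(A) = 1
Add(Function('O')(Function('D')(-5, 8)), Mul(-1, Function('C')(-490))) = Add(Add(-216, Add(2, Mul(-1, 8))), Mul(-1, 1)) = Add(Add(-216, Add(2, -8)), -1) = Add(Add(-216, -6), -1) = Add(-222, -1) = -223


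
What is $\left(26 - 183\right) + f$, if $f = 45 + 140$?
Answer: $28$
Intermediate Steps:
$f = 185$
$\left(26 - 183\right) + f = \left(26 - 183\right) + 185 = -157 + 185 = 28$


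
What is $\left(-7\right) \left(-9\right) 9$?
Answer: $567$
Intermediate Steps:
$\left(-7\right) \left(-9\right) 9 = 63 \cdot 9 = 567$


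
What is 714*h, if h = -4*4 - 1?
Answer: -12138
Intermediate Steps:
h = -17 (h = -16 - 1 = -17)
714*h = 714*(-17) = -12138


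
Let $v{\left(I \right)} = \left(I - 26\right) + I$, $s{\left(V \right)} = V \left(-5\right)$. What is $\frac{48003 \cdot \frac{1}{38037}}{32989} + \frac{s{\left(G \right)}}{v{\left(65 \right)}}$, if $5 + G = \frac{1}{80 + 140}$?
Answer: $\frac{41795385195}{173999292896} \approx 0.2402$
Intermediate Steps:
$G = - \frac{1099}{220}$ ($G = -5 + \frac{1}{80 + 140} = -5 + \frac{1}{220} = - \frac{1099}{220} \approx -4.9955$)
$s{\left(V \right)} = - 5 V$
$v{\left(I \right)} = -26 + 2 I$ ($v{\left(I \right)} = \left(-26 + I\right) + I = -26 + 2 I$)
$\frac{48003 \cdot \frac{1}{38037}}{32989} + \frac{s{\left(G \right)}}{v{\left(65 \right)}} = \frac{48003 \cdot \frac{1}{38037}}{32989} + \frac{\left(-5\right) \left(- \frac{1099}{220}\right)}{-26 + 2 \cdot 65} = 48003 \cdot \frac{1}{38037} \cdot \frac{1}{32989} + \frac{1099}{44 \left(-26 + 130\right)} = \frac{16001}{12679} \cdot \frac{1}{32989} + \frac{1099}{44 \cdot 104} = \frac{16001}{418267531} + \frac{1099}{44} \cdot \frac{1}{104} = \frac{16001}{418267531} + \frac{1099}{4576} = \frac{41795385195}{173999292896}$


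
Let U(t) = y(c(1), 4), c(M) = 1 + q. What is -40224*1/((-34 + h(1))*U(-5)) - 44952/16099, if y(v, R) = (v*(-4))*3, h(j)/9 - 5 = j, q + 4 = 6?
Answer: 12816682/241485 ≈ 53.074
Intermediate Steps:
q = 2 (q = -4 + 6 = 2)
h(j) = 45 + 9*j
c(M) = 3 (c(M) = 1 + 2 = 3)
y(v, R) = -12*v (y(v, R) = -4*v*3 = -12*v)
U(t) = -36 (U(t) = -12*3 = -36)
-40224*1/((-34 + h(1))*U(-5)) - 44952/16099 = -40224*(-1/(36*(-34 + (45 + 9*1)))) - 44952/16099 = -40224*(-1/(36*(-34 + (45 + 9)))) - 44952*1/16099 = -40224*(-1/(36*(-34 + 54))) - 44952/16099 = -40224/((-36*20)) - 44952/16099 = -40224/(-720) - 44952/16099 = -40224*(-1/720) - 44952/16099 = 838/15 - 44952/16099 = 12816682/241485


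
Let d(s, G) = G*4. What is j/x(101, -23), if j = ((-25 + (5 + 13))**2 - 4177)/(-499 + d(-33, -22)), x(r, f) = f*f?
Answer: 4128/310523 ≈ 0.013294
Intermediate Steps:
x(r, f) = f**2
d(s, G) = 4*G
j = 4128/587 (j = ((-25 + (5 + 13))**2 - 4177)/(-499 + 4*(-22)) = ((-25 + 18)**2 - 4177)/(-499 - 88) = ((-7)**2 - 4177)/(-587) = (49 - 4177)*(-1/587) = -4128*(-1/587) = 4128/587 ≈ 7.0324)
j/x(101, -23) = 4128/(587*((-23)**2)) = (4128/587)/529 = (4128/587)*(1/529) = 4128/310523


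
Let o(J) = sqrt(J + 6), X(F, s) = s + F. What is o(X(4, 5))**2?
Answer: 15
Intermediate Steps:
X(F, s) = F + s
o(J) = sqrt(6 + J)
o(X(4, 5))**2 = (sqrt(6 + (4 + 5)))**2 = (sqrt(6 + 9))**2 = (sqrt(15))**2 = 15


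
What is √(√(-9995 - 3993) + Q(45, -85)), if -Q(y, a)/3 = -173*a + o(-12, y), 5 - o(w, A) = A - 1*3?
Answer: √(-44004 + 2*I*√3497) ≈ 0.2819 + 209.77*I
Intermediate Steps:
o(w, A) = 8 - A (o(w, A) = 5 - (A - 1*3) = 5 - (A - 3) = 5 - (-3 + A) = 5 + (3 - A) = 8 - A)
Q(y, a) = -24 + 3*y + 519*a (Q(y, a) = -3*(-173*a + (8 - y)) = -3*(8 - y - 173*a) = -24 + 3*y + 519*a)
√(√(-9995 - 3993) + Q(45, -85)) = √(√(-9995 - 3993) + (-24 + 3*45 + 519*(-85))) = √(√(-13988) + (-24 + 135 - 44115)) = √(2*I*√3497 - 44004) = √(-44004 + 2*I*√3497)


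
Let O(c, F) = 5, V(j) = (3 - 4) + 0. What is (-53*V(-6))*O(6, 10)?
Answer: 265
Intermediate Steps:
V(j) = -1 (V(j) = -1 + 0 = -1)
(-53*V(-6))*O(6, 10) = -53*(-1)*5 = 53*5 = 265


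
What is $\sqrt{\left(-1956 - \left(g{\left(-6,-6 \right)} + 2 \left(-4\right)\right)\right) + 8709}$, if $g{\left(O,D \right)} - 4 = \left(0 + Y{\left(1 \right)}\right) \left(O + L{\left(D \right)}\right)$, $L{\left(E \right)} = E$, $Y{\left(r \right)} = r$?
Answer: $\sqrt{6769} \approx 82.274$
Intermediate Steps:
$g{\left(O,D \right)} = 4 + D + O$ ($g{\left(O,D \right)} = 4 + \left(0 + 1\right) \left(O + D\right) = 4 + 1 \left(D + O\right) = 4 + \left(D + O\right) = 4 + D + O$)
$\sqrt{\left(-1956 - \left(g{\left(-6,-6 \right)} + 2 \left(-4\right)\right)\right) + 8709} = \sqrt{\left(-1956 - \left(\left(4 - 6 - 6\right) + 2 \left(-4\right)\right)\right) + 8709} = \sqrt{\left(-1956 - \left(-8 - 8\right)\right) + 8709} = \sqrt{\left(-1956 - -16\right) + 8709} = \sqrt{\left(-1956 + 16\right) + 8709} = \sqrt{-1940 + 8709} = \sqrt{6769}$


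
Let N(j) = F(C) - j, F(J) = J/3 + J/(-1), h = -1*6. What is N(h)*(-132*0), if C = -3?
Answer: 0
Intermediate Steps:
h = -6
F(J) = -2*J/3 (F(J) = J*(⅓) + J*(-1) = J/3 - J = -2*J/3)
N(j) = 2 - j (N(j) = -⅔*(-3) - j = 2 - j)
N(h)*(-132*0) = (2 - 1*(-6))*(-132*0) = (2 + 6)*0 = 8*0 = 0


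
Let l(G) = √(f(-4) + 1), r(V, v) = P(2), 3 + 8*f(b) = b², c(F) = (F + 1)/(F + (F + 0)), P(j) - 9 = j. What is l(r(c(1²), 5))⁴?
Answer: 441/64 ≈ 6.8906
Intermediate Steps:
P(j) = 9 + j
c(F) = (1 + F)/(2*F) (c(F) = (1 + F)/(F + F) = (1 + F)/((2*F)) = (1 + F)*(1/(2*F)) = (1 + F)/(2*F))
f(b) = -3/8 + b²/8
r(V, v) = 11 (r(V, v) = 9 + 2 = 11)
l(G) = √42/4 (l(G) = √((-3/8 + (⅛)*(-4)²) + 1) = √((-3/8 + (⅛)*16) + 1) = √((-3/8 + 2) + 1) = √(13/8 + 1) = √(21/8) = √42/4)
l(r(c(1²), 5))⁴ = (√42/4)⁴ = 441/64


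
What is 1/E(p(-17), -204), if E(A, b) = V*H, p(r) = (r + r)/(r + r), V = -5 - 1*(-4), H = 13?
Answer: -1/13 ≈ -0.076923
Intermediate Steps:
V = -1 (V = -5 + 4 = -1)
p(r) = 1 (p(r) = (2*r)/((2*r)) = (2*r)*(1/(2*r)) = 1)
E(A, b) = -13 (E(A, b) = -1*13 = -13)
1/E(p(-17), -204) = 1/(-13) = -1/13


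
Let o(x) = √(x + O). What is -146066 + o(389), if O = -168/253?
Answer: -146066 + √24856997/253 ≈ -1.4605e+5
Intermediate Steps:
O = -168/253 (O = -168*1/253 = -168/253 ≈ -0.66403)
o(x) = √(-168/253 + x) (o(x) = √(x - 168/253) = √(-168/253 + x))
-146066 + o(389) = -146066 + √(-42504 + 64009*389)/253 = -146066 + √(-42504 + 24899501)/253 = -146066 + √24856997/253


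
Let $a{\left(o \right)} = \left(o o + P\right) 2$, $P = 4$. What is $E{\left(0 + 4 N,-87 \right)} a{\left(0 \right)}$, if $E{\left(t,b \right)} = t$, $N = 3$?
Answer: $96$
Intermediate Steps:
$a{\left(o \right)} = 8 + 2 o^{2}$ ($a{\left(o \right)} = \left(o o + 4\right) 2 = \left(o^{2} + 4\right) 2 = \left(4 + o^{2}\right) 2 = 8 + 2 o^{2}$)
$E{\left(0 + 4 N,-87 \right)} a{\left(0 \right)} = \left(0 + 4 \cdot 3\right) \left(8 + 2 \cdot 0^{2}\right) = \left(0 + 12\right) \left(8 + 2 \cdot 0\right) = 12 \left(8 + 0\right) = 12 \cdot 8 = 96$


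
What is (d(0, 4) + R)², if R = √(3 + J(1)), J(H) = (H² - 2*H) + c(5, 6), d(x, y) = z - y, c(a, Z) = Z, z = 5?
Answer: 9 + 4*√2 ≈ 14.657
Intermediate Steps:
d(x, y) = 5 - y
J(H) = 6 + H² - 2*H (J(H) = (H² - 2*H) + 6 = 6 + H² - 2*H)
R = 2*√2 (R = √(3 + (6 + 1² - 2*1)) = √(3 + (6 + 1 - 2)) = √(3 + 5) = √8 = 2*√2 ≈ 2.8284)
(d(0, 4) + R)² = ((5 - 1*4) + 2*√2)² = ((5 - 4) + 2*√2)² = (1 + 2*√2)²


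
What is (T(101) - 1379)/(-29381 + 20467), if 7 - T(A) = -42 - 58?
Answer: 636/4457 ≈ 0.14270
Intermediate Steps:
T(A) = 107 (T(A) = 7 - (-42 - 58) = 7 - 1*(-100) = 7 + 100 = 107)
(T(101) - 1379)/(-29381 + 20467) = (107 - 1379)/(-29381 + 20467) = -1272/(-8914) = -1272*(-1/8914) = 636/4457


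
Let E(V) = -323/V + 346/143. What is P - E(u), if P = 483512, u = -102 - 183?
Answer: 1037125619/2145 ≈ 4.8351e+5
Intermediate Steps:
u = -285
E(V) = 346/143 - 323/V (E(V) = -323/V + 346*(1/143) = -323/V + 346/143 = 346/143 - 323/V)
P - E(u) = 483512 - (346/143 - 323/(-285)) = 483512 - (346/143 - 323*(-1/285)) = 483512 - (346/143 + 17/15) = 483512 - 1*7621/2145 = 483512 - 7621/2145 = 1037125619/2145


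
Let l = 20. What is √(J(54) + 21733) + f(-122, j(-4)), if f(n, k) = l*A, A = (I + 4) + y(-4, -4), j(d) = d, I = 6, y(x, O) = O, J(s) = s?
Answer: 120 + √21787 ≈ 267.60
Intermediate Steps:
A = 6 (A = (6 + 4) - 4 = 10 - 4 = 6)
f(n, k) = 120 (f(n, k) = 20*6 = 120)
√(J(54) + 21733) + f(-122, j(-4)) = √(54 + 21733) + 120 = √21787 + 120 = 120 + √21787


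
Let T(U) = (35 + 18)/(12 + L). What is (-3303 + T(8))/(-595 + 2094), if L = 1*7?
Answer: -62704/28481 ≈ -2.2016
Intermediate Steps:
L = 7
T(U) = 53/19 (T(U) = (35 + 18)/(12 + 7) = 53/19)
(-3303 + T(8))/(-595 + 2094) = (-3303 + 53/19)/(-595 + 2094) = -62704/19/1499 = -62704/19*1/1499 = -62704/28481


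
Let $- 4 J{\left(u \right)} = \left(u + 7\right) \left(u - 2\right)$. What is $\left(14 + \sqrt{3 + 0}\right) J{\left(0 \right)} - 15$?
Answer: $34 + \frac{7 \sqrt{3}}{2} \approx 40.062$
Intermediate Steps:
$J{\left(u \right)} = - \frac{\left(-2 + u\right) \left(7 + u\right)}{4}$ ($J{\left(u \right)} = - \frac{\left(u + 7\right) \left(u - 2\right)}{4} = - \frac{\left(7 + u\right) \left(-2 + u\right)}{4} = - \frac{\left(-2 + u\right) \left(7 + u\right)}{4}$)
$\left(14 + \sqrt{3 + 0}\right) J{\left(0 \right)} - 15 = \left(14 + \sqrt{3 + 0}\right) \left(\frac{7}{2} - 0 - \frac{0^{2}}{4}\right) - 15 = \left(14 + \sqrt{3}\right) \left(\frac{7}{2} + 0 - 0\right) - 15 = \left(14 + \sqrt{3}\right) \left(\frac{7}{2} + 0 + 0\right) - 15 = \left(14 + \sqrt{3}\right) \frac{7}{2} - 15 = \left(49 + \frac{7 \sqrt{3}}{2}\right) - 15 = 34 + \frac{7 \sqrt{3}}{2}$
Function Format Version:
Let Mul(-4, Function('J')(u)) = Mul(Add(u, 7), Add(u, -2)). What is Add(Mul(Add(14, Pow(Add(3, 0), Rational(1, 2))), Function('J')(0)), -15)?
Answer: Add(34, Mul(Rational(7, 2), Pow(3, Rational(1, 2)))) ≈ 40.062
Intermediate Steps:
Function('J')(u) = Mul(Rational(-1, 4), Add(-2, u), Add(7, u)) (Function('J')(u) = Mul(Rational(-1, 4), Mul(Add(u, 7), Add(u, -2))) = Mul(Rational(-1, 4), Mul(Add(7, u), Add(-2, u))) = Mul(Rational(-1, 4), Mul(Add(-2, u), Add(7, u))) = Mul(Rational(-1, 4), Add(-2, u), Add(7, u)))
Add(Mul(Add(14, Pow(Add(3, 0), Rational(1, 2))), Function('J')(0)), -15) = Add(Mul(Add(14, Pow(Add(3, 0), Rational(1, 2))), Add(Rational(7, 2), Mul(Rational(-5, 4), 0), Mul(Rational(-1, 4), Pow(0, 2)))), -15) = Add(Mul(Add(14, Pow(3, Rational(1, 2))), Add(Rational(7, 2), 0, Mul(Rational(-1, 4), 0))), -15) = Add(Mul(Add(14, Pow(3, Rational(1, 2))), Add(Rational(7, 2), 0, 0)), -15) = Add(Mul(Add(14, Pow(3, Rational(1, 2))), Rational(7, 2)), -15) = Add(Add(49, Mul(Rational(7, 2), Pow(3, Rational(1, 2)))), -15) = Add(34, Mul(Rational(7, 2), Pow(3, Rational(1, 2))))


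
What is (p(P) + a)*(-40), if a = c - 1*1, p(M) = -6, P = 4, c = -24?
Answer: 1240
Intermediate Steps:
a = -25 (a = -24 - 1*1 = -24 - 1 = -25)
(p(P) + a)*(-40) = (-6 - 25)*(-40) = -31*(-40) = 1240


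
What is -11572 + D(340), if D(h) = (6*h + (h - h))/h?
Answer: -11566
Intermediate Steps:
D(h) = 6 (D(h) = (6*h + 0)/h = (6*h)/h = 6)
-11572 + D(340) = -11572 + 6 = -11566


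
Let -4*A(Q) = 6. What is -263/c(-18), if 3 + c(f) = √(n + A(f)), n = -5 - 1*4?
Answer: 526/13 + 263*I*√42/39 ≈ 40.462 + 43.703*I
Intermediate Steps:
A(Q) = -3/2 (A(Q) = -¼*6 = -3/2)
n = -9 (n = -5 - 4 = -9)
c(f) = -3 + I*√42/2 (c(f) = -3 + √(-9 - 3/2) = -3 + √(-21/2) = -3 + I*√42/2)
-263/c(-18) = -263/(-3 + I*√42/2)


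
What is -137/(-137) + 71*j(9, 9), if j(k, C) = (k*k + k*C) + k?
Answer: 12142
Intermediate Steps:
j(k, C) = k + k² + C*k (j(k, C) = (k² + C*k) + k = k + k² + C*k)
-137/(-137) + 71*j(9, 9) = -137/(-137) + 71*(9*(1 + 9 + 9)) = -137*(-1/137) + 71*(9*19) = 1 + 71*171 = 1 + 12141 = 12142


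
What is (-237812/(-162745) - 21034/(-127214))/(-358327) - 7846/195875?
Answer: -5821295087743117581/145311874815851173375 ≈ -0.040061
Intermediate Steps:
(-237812/(-162745) - 21034/(-127214))/(-358327) - 7846/195875 = (-237812*(-1/162745) - 21034*(-1/127214))*(-1/358327) - 7846*1/195875 = (237812/162745 + 10517/63607)*(-1/358327) - 7846/195875 = (16838097049/10351721215)*(-1/358327) - 7846/195875 = -16838097049/3709301207807305 - 7846/195875 = -5821295087743117581/145311874815851173375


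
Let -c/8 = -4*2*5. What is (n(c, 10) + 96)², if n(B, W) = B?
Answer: 173056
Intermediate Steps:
c = 320 (c = -8*(-4*2)*5 = -(-64)*5 = -8*(-40) = 320)
(n(c, 10) + 96)² = (320 + 96)² = 416² = 173056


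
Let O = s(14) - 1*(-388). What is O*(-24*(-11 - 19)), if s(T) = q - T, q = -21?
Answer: 254160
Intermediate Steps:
s(T) = -21 - T
O = 353 (O = (-21 - 1*14) - 1*(-388) = (-21 - 14) + 388 = -35 + 388 = 353)
O*(-24*(-11 - 19)) = 353*(-24*(-11 - 19)) = 353*(-24*(-30)) = 353*720 = 254160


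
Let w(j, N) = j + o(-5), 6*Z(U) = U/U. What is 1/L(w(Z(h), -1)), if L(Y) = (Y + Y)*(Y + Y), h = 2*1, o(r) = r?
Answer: 9/841 ≈ 0.010702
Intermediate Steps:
h = 2
Z(U) = 1/6 (Z(U) = (U/U)/6 = (1/6)*1 = 1/6)
w(j, N) = -5 + j (w(j, N) = j - 5 = -5 + j)
L(Y) = 4*Y**2 (L(Y) = (2*Y)*(2*Y) = 4*Y**2)
1/L(w(Z(h), -1)) = 1/(4*(-5 + 1/6)**2) = 1/(4*(-29/6)**2) = 1/(4*(841/36)) = 1/(841/9) = 9/841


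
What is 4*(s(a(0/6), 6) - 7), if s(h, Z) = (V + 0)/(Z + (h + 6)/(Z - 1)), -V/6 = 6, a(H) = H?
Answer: -48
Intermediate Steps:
V = -36 (V = -6*6 = -36)
s(h, Z) = -36/(Z + (6 + h)/(-1 + Z)) (s(h, Z) = (-36 + 0)/(Z + (h + 6)/(Z - 1)) = -36/(Z + (6 + h)/(-1 + Z)))
4*(s(a(0/6), 6) - 7) = 4*(36*(1 - 1*6)/(6 + 0/6 + 6² - 1*6) - 7) = 4*(36*(1 - 6)/(6 + 0*(⅙) + 36 - 6) - 7) = 4*(36*(-5)/(6 + 0 + 36 - 6) - 7) = 4*(36*(-5)/36 - 7) = 4*(36*(1/36)*(-5) - 7) = 4*(-5 - 7) = 4*(-12) = -48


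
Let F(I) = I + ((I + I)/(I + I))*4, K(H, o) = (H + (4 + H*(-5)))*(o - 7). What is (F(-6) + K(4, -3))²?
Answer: 13924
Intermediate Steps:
K(H, o) = (-7 + o)*(4 - 4*H) (K(H, o) = (H + (4 - 5*H))*(-7 + o) = (4 - 4*H)*(-7 + o) = (-7 + o)*(4 - 4*H))
F(I) = 4 + I (F(I) = I + ((2*I)/((2*I)))*4 = I + ((2*I)*(1/(2*I)))*4 = I + 1*4 = I + 4 = 4 + I)
(F(-6) + K(4, -3))² = ((4 - 6) + (-28 + 4*(-3) + 28*4 - 4*4*(-3)))² = (-2 + (-28 - 12 + 112 + 48))² = (-2 + 120)² = 118² = 13924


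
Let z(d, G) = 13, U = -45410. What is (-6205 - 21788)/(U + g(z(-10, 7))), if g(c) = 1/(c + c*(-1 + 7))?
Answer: 2547363/4132309 ≈ 0.61645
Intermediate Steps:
g(c) = 1/(7*c) (g(c) = 1/(c + c*6) = 1/(c + 6*c) = 1/(7*c))
(-6205 - 21788)/(U + g(z(-10, 7))) = (-6205 - 21788)/(-45410 + (1/7)/13) = -27993/(-45410 + (1/7)*(1/13)) = -27993/(-45410 + 1/91) = -27993/(-4132309/91) = -27993*(-91/4132309) = 2547363/4132309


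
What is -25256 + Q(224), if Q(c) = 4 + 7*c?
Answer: -23684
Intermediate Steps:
-25256 + Q(224) = -25256 + (4 + 7*224) = -25256 + (4 + 1568) = -25256 + 1572 = -23684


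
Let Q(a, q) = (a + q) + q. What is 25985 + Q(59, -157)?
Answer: 25730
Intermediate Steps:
Q(a, q) = a + 2*q
25985 + Q(59, -157) = 25985 + (59 + 2*(-157)) = 25985 + (59 - 314) = 25985 - 255 = 25730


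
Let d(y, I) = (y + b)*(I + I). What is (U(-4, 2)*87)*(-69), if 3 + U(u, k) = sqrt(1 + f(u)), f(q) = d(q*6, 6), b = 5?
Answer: 18009 - 6003*I*sqrt(227) ≈ 18009.0 - 90444.0*I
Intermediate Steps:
d(y, I) = 2*I*(5 + y) (d(y, I) = (y + 5)*(I + I) = (5 + y)*(2*I) = 2*I*(5 + y))
f(q) = 60 + 72*q (f(q) = 2*6*(5 + q*6) = 2*6*(5 + 6*q) = 60 + 72*q)
U(u, k) = -3 + sqrt(61 + 72*u) (U(u, k) = -3 + sqrt(1 + (60 + 72*u)) = -3 + sqrt(61 + 72*u))
(U(-4, 2)*87)*(-69) = ((-3 + sqrt(61 + 72*(-4)))*87)*(-69) = ((-3 + sqrt(61 - 288))*87)*(-69) = ((-3 + sqrt(-227))*87)*(-69) = ((-3 + I*sqrt(227))*87)*(-69) = (-261 + 87*I*sqrt(227))*(-69) = 18009 - 6003*I*sqrt(227)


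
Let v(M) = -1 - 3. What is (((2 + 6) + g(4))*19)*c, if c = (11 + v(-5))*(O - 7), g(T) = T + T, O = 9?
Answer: 4256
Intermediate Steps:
v(M) = -4
g(T) = 2*T
c = 14 (c = (11 - 4)*(9 - 7) = 7*2 = 14)
(((2 + 6) + g(4))*19)*c = (((2 + 6) + 2*4)*19)*14 = ((8 + 8)*19)*14 = (16*19)*14 = 304*14 = 4256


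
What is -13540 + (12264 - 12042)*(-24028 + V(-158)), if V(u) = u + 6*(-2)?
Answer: -5385496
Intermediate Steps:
V(u) = -12 + u (V(u) = u - 12 = -12 + u)
-13540 + (12264 - 12042)*(-24028 + V(-158)) = -13540 + (12264 - 12042)*(-24028 + (-12 - 158)) = -13540 + 222*(-24028 - 170) = -13540 + 222*(-24198) = -13540 - 5371956 = -5385496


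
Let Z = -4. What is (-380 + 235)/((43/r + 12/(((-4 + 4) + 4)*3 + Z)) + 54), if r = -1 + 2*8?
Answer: -4350/1751 ≈ -2.4843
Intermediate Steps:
r = 15 (r = -1 + 16 = 15)
(-380 + 235)/((43/r + 12/(((-4 + 4) + 4)*3 + Z)) + 54) = (-380 + 235)/((43/15 + 12/(((-4 + 4) + 4)*3 - 4)) + 54) = -145/((43*(1/15) + 12/((0 + 4)*3 - 4)) + 54) = -145/((43/15 + 12/(4*3 - 4)) + 54) = -145/((43/15 + 12/(12 - 4)) + 54) = -145/((43/15 + 12/8) + 54) = -145/((43/15 + 12*(1/8)) + 54) = -145/((43/15 + 3/2) + 54) = -145/(131/30 + 54) = -145/1751/30 = -145*30/1751 = -4350/1751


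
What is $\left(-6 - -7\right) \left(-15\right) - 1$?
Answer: $-16$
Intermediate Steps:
$\left(-6 - -7\right) \left(-15\right) - 1 = \left(-6 + 7\right) \left(-15\right) - 1 = 1 \left(-15\right) - 1 = -15 - 1 = -16$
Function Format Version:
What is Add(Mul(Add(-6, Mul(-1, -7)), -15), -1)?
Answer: -16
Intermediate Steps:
Add(Mul(Add(-6, Mul(-1, -7)), -15), -1) = Add(Mul(Add(-6, 7), -15), -1) = Add(Mul(1, -15), -1) = Add(-15, -1) = -16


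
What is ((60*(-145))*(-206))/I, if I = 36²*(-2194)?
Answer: -74675/118476 ≈ -0.63030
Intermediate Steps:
I = -2843424 (I = 1296*(-2194) = -2843424)
((60*(-145))*(-206))/I = ((60*(-145))*(-206))/(-2843424) = -8700*(-206)*(-1/2843424) = 1792200*(-1/2843424) = -74675/118476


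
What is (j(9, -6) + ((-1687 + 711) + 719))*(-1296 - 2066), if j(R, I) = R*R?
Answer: 591712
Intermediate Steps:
j(R, I) = R²
(j(9, -6) + ((-1687 + 711) + 719))*(-1296 - 2066) = (9² + ((-1687 + 711) + 719))*(-1296 - 2066) = (81 + (-976 + 719))*(-3362) = (81 - 257)*(-3362) = -176*(-3362) = 591712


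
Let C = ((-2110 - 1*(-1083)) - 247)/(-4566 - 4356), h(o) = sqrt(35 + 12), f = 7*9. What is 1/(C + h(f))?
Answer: -2841657/934918718 + 19900521*sqrt(47)/934918718 ≈ 0.14289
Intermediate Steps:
f = 63
h(o) = sqrt(47)
C = 637/4461 (C = ((-2110 + 1083) - 247)/(-8922) = (-1027 - 247)*(-1/8922) = -1274*(-1/8922) = 637/4461 ≈ 0.14279)
1/(C + h(f)) = 1/(637/4461 + sqrt(47))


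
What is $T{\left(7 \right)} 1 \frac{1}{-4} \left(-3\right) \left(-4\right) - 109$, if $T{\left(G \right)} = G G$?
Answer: $-256$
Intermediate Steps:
$T{\left(G \right)} = G^{2}$
$T{\left(7 \right)} 1 \frac{1}{-4} \left(-3\right) \left(-4\right) - 109 = 7^{2} \cdot 1 \frac{1}{-4} \left(-3\right) \left(-4\right) - 109 = 49 \cdot 1 \left(- \frac{1}{4}\right) \left(-3\right) \left(-4\right) - 109 = 49 \left(- \frac{1}{4}\right) \left(-3\right) \left(-4\right) - 109 = 49 \cdot \frac{3}{4} \left(-4\right) - 109 = 49 \left(-3\right) - 109 = -147 - 109 = -256$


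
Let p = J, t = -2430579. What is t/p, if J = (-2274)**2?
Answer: -810193/1723692 ≈ -0.47003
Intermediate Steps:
J = 5171076
p = 5171076
t/p = -2430579/5171076 = -2430579*1/5171076 = -810193/1723692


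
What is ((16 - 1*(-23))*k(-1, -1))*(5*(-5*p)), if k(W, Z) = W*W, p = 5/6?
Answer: -1625/2 ≈ -812.50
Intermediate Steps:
p = 5/6 (p = 5*(1/6) = 5/6 ≈ 0.83333)
k(W, Z) = W**2
((16 - 1*(-23))*k(-1, -1))*(5*(-5*p)) = ((16 - 1*(-23))*(-1)**2)*(5*(-5*5/6)) = ((16 + 23)*1)*(5*(-25/6)) = (39*1)*(-125/6) = 39*(-125/6) = -1625/2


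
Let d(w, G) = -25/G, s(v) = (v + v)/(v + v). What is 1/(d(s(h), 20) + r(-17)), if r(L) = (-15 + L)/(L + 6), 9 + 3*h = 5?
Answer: 44/73 ≈ 0.60274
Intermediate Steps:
h = -4/3 (h = -3 + (⅓)*5 = -3 + 5/3 = -4/3 ≈ -1.3333)
s(v) = 1 (s(v) = (2*v)/((2*v)) = (2*v)*(1/(2*v)) = 1)
r(L) = (-15 + L)/(6 + L)
1/(d(s(h), 20) + r(-17)) = 1/(-25/20 + (-15 - 17)/(6 - 17)) = 1/(-25*1/20 - 32/(-11)) = 1/(-5/4 - 1/11*(-32)) = 1/(-5/4 + 32/11) = 1/(73/44) = 44/73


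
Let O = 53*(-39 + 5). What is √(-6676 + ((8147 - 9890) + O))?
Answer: I*√10221 ≈ 101.1*I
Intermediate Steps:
O = -1802 (O = 53*(-34) = -1802)
√(-6676 + ((8147 - 9890) + O)) = √(-6676 + ((8147 - 9890) - 1802)) = √(-6676 + (-1743 - 1802)) = √(-6676 - 3545) = √(-10221) = I*√10221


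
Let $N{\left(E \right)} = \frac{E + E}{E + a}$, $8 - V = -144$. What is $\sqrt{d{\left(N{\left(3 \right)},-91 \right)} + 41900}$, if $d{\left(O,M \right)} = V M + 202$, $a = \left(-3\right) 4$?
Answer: $\sqrt{28270} \approx 168.14$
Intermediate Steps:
$a = -12$
$V = 152$ ($V = 8 - -144 = 8 + 144 = 152$)
$N{\left(E \right)} = \frac{2 E}{-12 + E}$ ($N{\left(E \right)} = \frac{E + E}{E - 12} = \frac{2 E}{-12 + E}$)
$d{\left(O,M \right)} = 202 + 152 M$ ($d{\left(O,M \right)} = 152 M + 202 = 202 + 152 M$)
$\sqrt{d{\left(N{\left(3 \right)},-91 \right)} + 41900} = \sqrt{\left(202 + 152 \left(-91\right)\right) + 41900} = \sqrt{\left(202 - 13832\right) + 41900} = \sqrt{-13630 + 41900} = \sqrt{28270}$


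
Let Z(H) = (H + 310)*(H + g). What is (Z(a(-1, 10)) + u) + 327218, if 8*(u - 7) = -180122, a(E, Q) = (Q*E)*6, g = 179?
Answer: 1337839/4 ≈ 3.3446e+5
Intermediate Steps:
a(E, Q) = 6*E*Q (a(E, Q) = (E*Q)*6 = 6*E*Q)
u = -90033/4 (u = 7 + (⅛)*(-180122) = 7 - 90061/4 = -90033/4 ≈ -22508.)
Z(H) = (179 + H)*(310 + H) (Z(H) = (H + 310)*(H + 179) = (310 + H)*(179 + H) = (179 + H)*(310 + H))
(Z(a(-1, 10)) + u) + 327218 = ((55490 + (6*(-1)*10)² + 489*(6*(-1)*10)) - 90033/4) + 327218 = ((55490 + (-60)² + 489*(-60)) - 90033/4) + 327218 = ((55490 + 3600 - 29340) - 90033/4) + 327218 = (29750 - 90033/4) + 327218 = 28967/4 + 327218 = 1337839/4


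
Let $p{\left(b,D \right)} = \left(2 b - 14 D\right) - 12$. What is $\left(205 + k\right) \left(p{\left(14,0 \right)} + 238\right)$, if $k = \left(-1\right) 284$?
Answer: $-20066$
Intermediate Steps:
$k = -284$
$p{\left(b,D \right)} = -12 - 14 D + 2 b$ ($p{\left(b,D \right)} = \left(- 14 D + 2 b\right) - 12 = -12 - 14 D + 2 b$)
$\left(205 + k\right) \left(p{\left(14,0 \right)} + 238\right) = \left(205 - 284\right) \left(\left(-12 - 0 + 2 \cdot 14\right) + 238\right) = - 79 \left(\left(-12 + 0 + 28\right) + 238\right) = - 79 \left(16 + 238\right) = \left(-79\right) 254 = -20066$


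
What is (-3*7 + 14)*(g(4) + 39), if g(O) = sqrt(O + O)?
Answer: -273 - 14*sqrt(2) ≈ -292.80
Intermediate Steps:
g(O) = sqrt(2)*sqrt(O) (g(O) = sqrt(2*O) = sqrt(2)*sqrt(O))
(-3*7 + 14)*(g(4) + 39) = (-3*7 + 14)*(sqrt(2)*sqrt(4) + 39) = (-21 + 14)*(sqrt(2)*2 + 39) = -7*(2*sqrt(2) + 39) = -7*(39 + 2*sqrt(2)) = -273 - 14*sqrt(2)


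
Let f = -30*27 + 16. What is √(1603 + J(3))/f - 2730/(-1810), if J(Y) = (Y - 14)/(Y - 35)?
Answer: 273/181 - √102614/6352 ≈ 1.4579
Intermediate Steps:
J(Y) = (-14 + Y)/(-35 + Y)
f = -794 (f = -810 + 16 = -794)
√(1603 + J(3))/f - 2730/(-1810) = √(1603 + (-14 + 3)/(-35 + 3))/(-794) - 2730/(-1810) = √(1603 - 11/(-32))*(-1/794) - 2730*(-1/1810) = √(1603 - 1/32*(-11))*(-1/794) + 273/181 = √(1603 + 11/32)*(-1/794) + 273/181 = √(51307/32)*(-1/794) + 273/181 = (√102614/8)*(-1/794) + 273/181 = -√102614/6352 + 273/181 = 273/181 - √102614/6352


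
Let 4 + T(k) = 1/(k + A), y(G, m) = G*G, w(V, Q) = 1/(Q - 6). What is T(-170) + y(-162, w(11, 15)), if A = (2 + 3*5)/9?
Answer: 39701111/1513 ≈ 26240.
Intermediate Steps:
w(V, Q) = 1/(-6 + Q)
y(G, m) = G**2
A = 17/9 (A = (2 + 15)*(1/9) = 17*(1/9) = 17/9 ≈ 1.8889)
T(k) = -4 + 1/(17/9 + k) (T(k) = -4 + 1/(k + 17/9) = -4 + 1/(17/9 + k))
T(-170) + y(-162, w(11, 15)) = (-59 - 36*(-170))/(17 + 9*(-170)) + (-162)**2 = (-59 + 6120)/(17 - 1530) + 26244 = 6061/(-1513) + 26244 = -1/1513*6061 + 26244 = -6061/1513 + 26244 = 39701111/1513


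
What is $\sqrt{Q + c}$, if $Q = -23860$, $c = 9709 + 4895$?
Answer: $2 i \sqrt{2314} \approx 96.208 i$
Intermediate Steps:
$c = 14604$
$\sqrt{Q + c} = \sqrt{-23860 + 14604} = \sqrt{-9256} = 2 i \sqrt{2314}$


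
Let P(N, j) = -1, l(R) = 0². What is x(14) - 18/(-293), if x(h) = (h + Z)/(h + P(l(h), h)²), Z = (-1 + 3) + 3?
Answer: 5837/4395 ≈ 1.3281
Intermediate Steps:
l(R) = 0
Z = 5 (Z = 2 + 3 = 5)
x(h) = (5 + h)/(1 + h) (x(h) = (h + 5)/(h + (-1)²) = (5 + h)/(h + 1) = (5 + h)/(1 + h))
x(14) - 18/(-293) = (5 + 14)/(1 + 14) - 18/(-293) = 19/15 - 18*(-1)/293 = (1/15)*19 - 1*(-18/293) = 19/15 + 18/293 = 5837/4395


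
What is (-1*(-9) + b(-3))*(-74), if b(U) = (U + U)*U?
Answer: -1998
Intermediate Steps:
b(U) = 2*U**2 (b(U) = (2*U)*U = 2*U**2)
(-1*(-9) + b(-3))*(-74) = (-1*(-9) + 2*(-3)**2)*(-74) = (9 + 2*9)*(-74) = (9 + 18)*(-74) = 27*(-74) = -1998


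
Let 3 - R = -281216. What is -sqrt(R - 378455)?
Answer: -6*I*sqrt(2701) ≈ -311.83*I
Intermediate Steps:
R = 281219 (R = 3 - 1*(-281216) = 3 + 281216 = 281219)
-sqrt(R - 378455) = -sqrt(281219 - 378455) = -sqrt(-97236) = -6*I*sqrt(2701)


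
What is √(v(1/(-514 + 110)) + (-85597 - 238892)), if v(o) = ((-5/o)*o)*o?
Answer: I*√13240448651/202 ≈ 569.64*I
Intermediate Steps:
v(o) = -5*o
√(v(1/(-514 + 110)) + (-85597 - 238892)) = √(-5/(-514 + 110) + (-85597 - 238892)) = √(-5/(-404) - 324489) = √(-5*(-1/404) - 324489) = √(5/404 - 324489) = √(-131093551/404) = I*√13240448651/202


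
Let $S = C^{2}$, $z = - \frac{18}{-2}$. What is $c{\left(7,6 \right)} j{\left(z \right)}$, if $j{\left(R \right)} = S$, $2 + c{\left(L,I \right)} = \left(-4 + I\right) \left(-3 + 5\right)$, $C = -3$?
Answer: $18$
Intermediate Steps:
$c{\left(L,I \right)} = -10 + 2 I$ ($c{\left(L,I \right)} = -2 + \left(-4 + I\right) \left(-3 + 5\right) = -2 + \left(-4 + I\right) 2 = -2 + \left(-8 + 2 I\right) = -10 + 2 I$)
$z = 9$ ($z = \left(-18\right) \left(- \frac{1}{2}\right) = 9$)
$S = 9$ ($S = \left(-3\right)^{2} = 9$)
$j{\left(R \right)} = 9$
$c{\left(7,6 \right)} j{\left(z \right)} = \left(-10 + 2 \cdot 6\right) 9 = \left(-10 + 12\right) 9 = 2 \cdot 9 = 18$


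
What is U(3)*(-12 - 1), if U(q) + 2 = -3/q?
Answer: 39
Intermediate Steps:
U(q) = -2 - 3/q
U(3)*(-12 - 1) = (-2 - 3/3)*(-12 - 1) = (-2 - 3*⅓)*(-13) = (-2 - 1)*(-13) = -3*(-13) = 39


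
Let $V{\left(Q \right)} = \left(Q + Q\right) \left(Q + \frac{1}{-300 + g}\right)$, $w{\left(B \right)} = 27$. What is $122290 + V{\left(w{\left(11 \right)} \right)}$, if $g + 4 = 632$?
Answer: $\frac{20294699}{164} \approx 1.2375 \cdot 10^{5}$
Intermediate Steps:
$g = 628$ ($g = -4 + 632 = 628$)
$V{\left(Q \right)} = 2 Q \left(\frac{1}{328} + Q\right)$ ($V{\left(Q \right)} = \left(Q + Q\right) \left(Q + \frac{1}{-300 + 628}\right) = 2 Q \left(Q + \frac{1}{328}\right) = 2 Q \left(\frac{1}{328} + Q\right)$)
$122290 + V{\left(w{\left(11 \right)} \right)} = 122290 + \frac{1}{164} \cdot 27 \left(1 + 328 \cdot 27\right) = 122290 + \frac{1}{164} \cdot 27 \left(1 + 8856\right) = 122290 + \frac{1}{164} \cdot 27 \cdot 8857 = 122290 + \frac{239139}{164} = \frac{20294699}{164}$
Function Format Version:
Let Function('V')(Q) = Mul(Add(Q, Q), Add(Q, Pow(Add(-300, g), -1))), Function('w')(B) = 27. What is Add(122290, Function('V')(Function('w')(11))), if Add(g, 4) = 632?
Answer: Rational(20294699, 164) ≈ 1.2375e+5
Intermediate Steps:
g = 628 (g = Add(-4, 632) = 628)
Function('V')(Q) = Mul(2, Q, Add(Rational(1, 328), Q)) (Function('V')(Q) = Mul(Add(Q, Q), Add(Q, Pow(Add(-300, 628), -1))) = Mul(Mul(2, Q), Add(Q, Pow(328, -1))) = Mul(Mul(2, Q), Add(Q, Rational(1, 328))) = Mul(Mul(2, Q), Add(Rational(1, 328), Q)) = Mul(2, Q, Add(Rational(1, 328), Q)))
Add(122290, Function('V')(Function('w')(11))) = Add(122290, Mul(Rational(1, 164), 27, Add(1, Mul(328, 27)))) = Add(122290, Mul(Rational(1, 164), 27, Add(1, 8856))) = Add(122290, Mul(Rational(1, 164), 27, 8857)) = Add(122290, Rational(239139, 164)) = Rational(20294699, 164)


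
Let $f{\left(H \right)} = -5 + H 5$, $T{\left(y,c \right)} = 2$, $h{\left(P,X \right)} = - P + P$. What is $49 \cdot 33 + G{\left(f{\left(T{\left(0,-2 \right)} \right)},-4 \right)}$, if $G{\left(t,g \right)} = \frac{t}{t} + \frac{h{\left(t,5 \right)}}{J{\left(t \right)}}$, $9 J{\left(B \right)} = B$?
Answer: $1618$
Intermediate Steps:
$h{\left(P,X \right)} = 0$
$J{\left(B \right)} = \frac{B}{9}$
$f{\left(H \right)} = -5 + 5 H$
$G{\left(t,g \right)} = 1$ ($G{\left(t,g \right)} = \frac{t}{t} + \frac{0}{\frac{1}{9} t} = 1 + 0 \frac{9}{t} = 1 + 0 = 1$)
$49 \cdot 33 + G{\left(f{\left(T{\left(0,-2 \right)} \right)},-4 \right)} = 49 \cdot 33 + 1 = 1617 + 1 = 1618$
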